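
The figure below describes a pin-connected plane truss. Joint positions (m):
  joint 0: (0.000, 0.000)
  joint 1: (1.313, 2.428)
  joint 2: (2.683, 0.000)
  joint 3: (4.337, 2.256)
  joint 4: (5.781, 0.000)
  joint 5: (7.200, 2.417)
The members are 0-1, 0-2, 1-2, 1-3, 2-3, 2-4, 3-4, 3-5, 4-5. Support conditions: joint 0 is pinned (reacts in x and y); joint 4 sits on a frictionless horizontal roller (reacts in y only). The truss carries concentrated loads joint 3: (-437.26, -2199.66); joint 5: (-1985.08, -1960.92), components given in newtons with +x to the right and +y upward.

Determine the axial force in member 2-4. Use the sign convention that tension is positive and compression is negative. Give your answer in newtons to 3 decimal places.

-367.838

N=6 nodes, M=9 members, R=3 reactions → 2N=12, M+R=12
member 0 (0-1): L=2.7603, (cx,cy)=(0.4757,0.8796)
member 1 (0-2): L=2.6830, (cx,cy)=(1.0000,0.0000)
member 2 (1-2): L=2.7878, (cx,cy)=(0.4914,-0.8709)
member 3 (1-3): L=3.0289, (cx,cy)=(0.9984,-0.0568)
member 4 (2-3): L=2.7974, (cx,cy)=(0.5913,0.8065)
member 5 (2-4): L=3.0980, (cx,cy)=(1.0000,0.0000)
member 6 (3-4): L=2.6786, (cx,cy)=(0.5391,-0.8422)
member 7 (3-5): L=2.8675, (cx,cy)=(0.9984,0.0561)
member 8 (4-5): L=2.8028, (cx,cy)=(0.5063,0.8624)
solve A·x = −loads:
  F[0-1] = -1214.9569 N (compression)
  F[0-2] = -1844.4140 N (compression)
  F[1-2] = +1306.7718 N (tension)
  F[1-3] = -1222.0704 N (compression)
  F[2-3] = -1411.2039 N (compression)
  F[2-4] = -367.8381 N (compression)
  F[3-4] = -1400.3666 N (compression)
  F[3-5] = -863.6721 N (compression)
  F[4-5] = -2217.6553 N (compression)
  Rx@0 = +2422.3400 N
  Ry@0 = +1068.7010 N
  Ry@4 = +3091.8790 N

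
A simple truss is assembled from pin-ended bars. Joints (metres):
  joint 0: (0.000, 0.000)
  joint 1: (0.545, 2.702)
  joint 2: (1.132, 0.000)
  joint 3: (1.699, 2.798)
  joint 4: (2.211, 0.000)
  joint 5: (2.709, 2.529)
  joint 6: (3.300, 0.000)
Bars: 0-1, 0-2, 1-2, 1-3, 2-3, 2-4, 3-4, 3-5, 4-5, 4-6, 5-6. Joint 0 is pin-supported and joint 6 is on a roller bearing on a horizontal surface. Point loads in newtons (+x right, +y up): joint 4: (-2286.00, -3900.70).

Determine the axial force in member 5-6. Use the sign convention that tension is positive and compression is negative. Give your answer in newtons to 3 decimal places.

N=7 nodes, M=11 members, R=3 reactions → 2N=14, M+R=14
member 0 (0-1): L=2.7564, (cx,cy)=(0.1977,0.9803)
member 1 (0-2): L=1.1320, (cx,cy)=(1.0000,0.0000)
member 2 (1-2): L=2.7650, (cx,cy)=(0.2123,-0.9772)
member 3 (1-3): L=1.1580, (cx,cy)=(0.9966,0.0829)
member 4 (2-3): L=2.8549, (cx,cy)=(0.1986,0.9801)
member 5 (2-4): L=1.0790, (cx,cy)=(1.0000,0.0000)
member 6 (3-4): L=2.8445, (cx,cy)=(0.1800,-0.9837)
member 7 (3-5): L=1.0452, (cx,cy)=(0.9663,-0.2574)
member 8 (4-5): L=2.5776, (cx,cy)=(0.1932,0.9812)
member 9 (4-6): L=1.0890, (cx,cy)=(1.0000,0.0000)
member 10 (5-6): L=2.5971, (cx,cy)=(0.2276,-0.9738)
solve A·x = −loads:
  F[0-1] = -1313.1547 N (compression)
  F[0-2] = -2026.3624 N (compression)
  F[1-2] = +1272.1630 N (tension)
  F[1-3] = -531.5406 N (compression)
  F[2-3] = -1268.4333 N (compression)
  F[2-4] = -1504.3683 N (compression)
  F[3-4] = +1598.1254 N (tension)
  F[3-5] = -1106.5683 N (compression)
  F[4-5] = +2373.3960 N (tension)
  F[4-6] = +610.7395 N (tension)
  F[5-6] = -2683.8821 N (compression)
  Rx@0 = +2286.0000 N
  Ry@0 = +1287.2310 N
  Ry@6 = +2613.4690 N

-2683.882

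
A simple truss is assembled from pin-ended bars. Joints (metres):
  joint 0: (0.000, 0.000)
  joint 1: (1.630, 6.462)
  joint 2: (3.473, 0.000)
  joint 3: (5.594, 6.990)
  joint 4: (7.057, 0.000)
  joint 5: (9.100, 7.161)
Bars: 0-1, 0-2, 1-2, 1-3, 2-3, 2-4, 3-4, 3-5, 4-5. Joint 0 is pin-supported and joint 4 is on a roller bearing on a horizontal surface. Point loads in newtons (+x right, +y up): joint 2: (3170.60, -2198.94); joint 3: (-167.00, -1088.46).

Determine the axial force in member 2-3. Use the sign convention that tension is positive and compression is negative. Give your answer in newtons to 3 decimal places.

830.900

N=6 nodes, M=9 members, R=3 reactions → 2N=12, M+R=12
member 0 (0-1): L=6.6644, (cx,cy)=(0.2446,0.9696)
member 1 (0-2): L=3.4730, (cx,cy)=(1.0000,0.0000)
member 2 (1-2): L=6.7197, (cx,cy)=(0.2743,-0.9617)
member 3 (1-3): L=3.9990, (cx,cy)=(0.9912,0.1320)
member 4 (2-3): L=7.3047, (cx,cy)=(0.2904,0.9569)
member 5 (2-4): L=3.5840, (cx,cy)=(1.0000,0.0000)
member 6 (3-4): L=7.1415, (cx,cy)=(0.2049,-0.9788)
member 7 (3-5): L=3.5102, (cx,cy)=(0.9988,0.0487)
member 8 (4-5): L=7.4467, (cx,cy)=(0.2743,0.9616)
solve A·x = −loads:
  F[0-1] = -1555.0584 N (compression)
  F[0-2] = +3383.9406 N (tension)
  F[1-2] = +1459.8170 N (tension)
  F[1-3] = -787.6185 N (compression)
  F[2-3] = +830.9000 N (tension)
  F[2-4] = +372.4625 N (tension)
  F[3-4] = -1818.1314 N (compression)
  F[3-5] = +0.0000 N (tension)
  F[4-5] = +0.0000 N (tension)
  Rx@0 = -3003.6000 N
  Ry@0 = +1507.8288 N
  Ry@4 = +1779.5712 N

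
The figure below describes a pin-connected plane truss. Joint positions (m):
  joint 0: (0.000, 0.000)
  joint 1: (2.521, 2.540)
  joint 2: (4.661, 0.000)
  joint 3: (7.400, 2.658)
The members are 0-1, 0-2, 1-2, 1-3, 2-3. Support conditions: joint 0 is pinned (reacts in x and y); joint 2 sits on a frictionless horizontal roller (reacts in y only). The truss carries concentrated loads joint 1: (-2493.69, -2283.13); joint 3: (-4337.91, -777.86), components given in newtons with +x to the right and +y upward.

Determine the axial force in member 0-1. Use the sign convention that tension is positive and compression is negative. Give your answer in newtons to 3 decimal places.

N=4 nodes, M=5 members, R=3 reactions → 2N=8, M+R=8
member 0 (0-1): L=3.5787, (cx,cy)=(0.7044,0.7098)
member 1 (0-2): L=4.6610, (cx,cy)=(1.0000,0.0000)
member 2 (1-2): L=3.3213, (cx,cy)=(0.6443,-0.7648)
member 3 (1-3): L=4.8804, (cx,cy)=(0.9997,0.0242)
member 4 (2-3): L=3.8167, (cx,cy)=(0.7176,0.6964)
solve A·x = −loads:
  F[0-1] = -6232.8866 N (compression)
  F[0-2] = -2440.8605 N (compression)
  F[1-2] = +2684.5036 N (tension)
  F[1-3] = -3627.7925 N (compression)
  F[2-3] = -990.9976 N (compression)
  Rx@0 = +6831.6000 N
  Ry@0 = +4423.8312 N
  Ry@2 = -1362.8412 N

-6232.887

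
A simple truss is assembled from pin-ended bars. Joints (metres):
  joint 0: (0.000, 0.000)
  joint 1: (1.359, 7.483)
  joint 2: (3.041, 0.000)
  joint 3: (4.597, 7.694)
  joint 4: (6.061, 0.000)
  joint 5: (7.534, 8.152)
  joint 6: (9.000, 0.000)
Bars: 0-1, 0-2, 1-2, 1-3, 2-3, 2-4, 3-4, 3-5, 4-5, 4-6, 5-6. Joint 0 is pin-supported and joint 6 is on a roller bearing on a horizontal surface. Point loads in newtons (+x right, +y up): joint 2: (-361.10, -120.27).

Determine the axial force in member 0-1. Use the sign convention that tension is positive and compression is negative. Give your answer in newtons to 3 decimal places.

N=7 nodes, M=11 members, R=3 reactions → 2N=14, M+R=14
member 0 (0-1): L=7.6054, (cx,cy)=(0.1787,0.9839)
member 1 (0-2): L=3.0410, (cx,cy)=(1.0000,0.0000)
member 2 (1-2): L=7.6697, (cx,cy)=(0.2193,-0.9757)
member 3 (1-3): L=3.2449, (cx,cy)=(0.9979,0.0650)
member 4 (2-3): L=7.8498, (cx,cy)=(0.1982,0.9802)
member 5 (2-4): L=3.0200, (cx,cy)=(1.0000,0.0000)
member 6 (3-4): L=7.8320, (cx,cy)=(0.1869,-0.9824)
member 7 (3-5): L=2.9725, (cx,cy)=(0.9881,0.1541)
member 8 (4-5): L=8.2840, (cx,cy)=(0.1778,0.9841)
member 9 (4-6): L=2.9390, (cx,cy)=(1.0000,0.0000)
member 10 (5-6): L=8.2828, (cx,cy)=(0.1770,-0.9842)
solve A·x = −loads:
  F[0-1] = -80.9347 N (compression)
  F[0-2] = -346.6379 N (compression)
  F[1-2] = +79.4888 N (tension)
  F[1-3] = -31.9620 N (compression)
  F[2-3] = +43.5810 N (tension)
  F[2-4] = +23.2556 N (tension)
  F[3-4] = -43.7601 N (compression)
  F[3-5] = -15.2580 N (compression)
  F[4-5] = +43.6850 N (tension)
  F[4-6] = +7.3080 N (tension)
  F[5-6] = -41.2898 N (compression)
  Rx@0 = +361.1000 N
  Ry@0 = +79.6321 N
  Ry@6 = +40.6379 N

-80.935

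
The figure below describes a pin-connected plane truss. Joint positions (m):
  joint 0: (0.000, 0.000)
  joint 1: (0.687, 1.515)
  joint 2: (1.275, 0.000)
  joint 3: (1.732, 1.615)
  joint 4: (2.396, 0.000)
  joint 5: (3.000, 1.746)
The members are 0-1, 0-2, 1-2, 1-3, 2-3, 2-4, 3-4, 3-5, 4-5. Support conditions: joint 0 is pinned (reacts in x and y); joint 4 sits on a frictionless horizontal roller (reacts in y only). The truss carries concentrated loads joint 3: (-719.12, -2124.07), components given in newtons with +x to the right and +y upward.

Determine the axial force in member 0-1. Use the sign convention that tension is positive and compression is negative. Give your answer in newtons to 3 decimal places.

-1178.558

N=6 nodes, M=9 members, R=3 reactions → 2N=12, M+R=12
member 0 (0-1): L=1.6635, (cx,cy)=(0.4130,0.9107)
member 1 (0-2): L=1.2750, (cx,cy)=(1.0000,0.0000)
member 2 (1-2): L=1.6251, (cx,cy)=(0.3618,-0.9322)
member 3 (1-3): L=1.0498, (cx,cy)=(0.9955,0.0953)
member 4 (2-3): L=1.6784, (cx,cy)=(0.2723,0.9622)
member 5 (2-4): L=1.1210, (cx,cy)=(1.0000,0.0000)
member 6 (3-4): L=1.7462, (cx,cy)=(0.3803,-0.9249)
member 7 (3-5): L=1.2747, (cx,cy)=(0.9947,0.1028)
member 8 (4-5): L=1.8475, (cx,cy)=(0.3269,0.9451)
solve A·x = −loads:
  F[0-1] = -1178.5581 N (compression)
  F[0-2] = -232.3902 N (compression)
  F[1-2] = +1061.9607 N (tension)
  F[1-3] = -874.9499 N (compression)
  F[2-3] = -1028.8830 N (compression)
  F[2-4] = +431.9963 N (tension)
  F[3-4] = -1136.0548 N (compression)
  F[3-5] = -0.0000 N (compression)
  F[4-5] = +0.0000 N (tension)
  Rx@0 = +719.1200 N
  Ry@0 = +1073.3561 N
  Ry@4 = +1050.7139 N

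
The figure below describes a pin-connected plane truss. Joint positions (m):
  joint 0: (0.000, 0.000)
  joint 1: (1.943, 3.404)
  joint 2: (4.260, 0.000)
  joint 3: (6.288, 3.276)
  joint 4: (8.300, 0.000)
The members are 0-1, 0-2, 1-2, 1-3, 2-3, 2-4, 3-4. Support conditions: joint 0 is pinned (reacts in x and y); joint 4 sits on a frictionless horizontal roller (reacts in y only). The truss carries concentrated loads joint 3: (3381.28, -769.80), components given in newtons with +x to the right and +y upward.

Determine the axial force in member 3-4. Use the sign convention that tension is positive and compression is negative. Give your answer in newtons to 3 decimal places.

N=5 nodes, M=7 members, R=3 reactions → 2N=10, M+R=10
member 0 (0-1): L=3.9195, (cx,cy)=(0.4957,0.8685)
member 1 (0-2): L=4.2600, (cx,cy)=(1.0000,0.0000)
member 2 (1-2): L=4.1177, (cx,cy)=(0.5627,-0.8267)
member 3 (1-3): L=4.3469, (cx,cy)=(0.9996,-0.0294)
member 4 (2-3): L=3.8529, (cx,cy)=(0.5264,0.8503)
member 5 (2-4): L=4.0400, (cx,cy)=(1.0000,0.0000)
member 6 (3-4): L=3.8445, (cx,cy)=(0.5233,-0.8521)
solve A·x = −loads:
  F[0-1] = +1321.8291 N (tension)
  F[0-2] = +2726.0140 N (tension)
  F[1-2] = -1440.9263 N (compression)
  F[1-3] = +1466.6948 N (tension)
  F[2-3] = +1400.9383 N (tension)
  F[2-4] = +1177.8308 N (tension)
  F[3-4] = -2250.5924 N (compression)
  Rx@0 = -3381.2800 N
  Ry@0 = -1147.9802 N
  Ry@4 = +1917.7802 N

-2250.592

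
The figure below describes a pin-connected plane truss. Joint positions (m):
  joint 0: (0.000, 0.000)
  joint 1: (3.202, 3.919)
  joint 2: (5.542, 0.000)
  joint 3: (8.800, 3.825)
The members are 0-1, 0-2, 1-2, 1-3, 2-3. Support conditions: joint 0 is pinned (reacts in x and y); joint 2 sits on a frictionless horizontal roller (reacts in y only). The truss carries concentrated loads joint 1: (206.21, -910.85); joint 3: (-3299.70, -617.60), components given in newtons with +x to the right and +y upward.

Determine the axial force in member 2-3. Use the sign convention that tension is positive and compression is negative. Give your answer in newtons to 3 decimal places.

-871.586

N=4 nodes, M=5 members, R=3 reactions → 2N=8, M+R=8
member 0 (0-1): L=5.0608, (cx,cy)=(0.6327,0.7744)
member 1 (0-2): L=5.5420, (cx,cy)=(1.0000,0.0000)
member 2 (1-2): L=4.5644, (cx,cy)=(0.5127,-0.8586)
member 3 (1-3): L=5.5988, (cx,cy)=(0.9999,-0.0168)
member 4 (2-3): L=5.0245, (cx,cy)=(0.6484,0.7613)
solve A·x = −loads:
  F[0-1] = -2780.3835 N (compression)
  F[0-2] = -1334.3125 N (compression)
  F[1-2] = +1500.3207 N (tension)
  F[1-3] = -2734.9246 N (compression)
  F[2-3] = -871.5861 N (compression)
  Rx@0 = +3093.4900 N
  Ry@0 = +2153.0970 N
  Ry@2 = -624.6470 N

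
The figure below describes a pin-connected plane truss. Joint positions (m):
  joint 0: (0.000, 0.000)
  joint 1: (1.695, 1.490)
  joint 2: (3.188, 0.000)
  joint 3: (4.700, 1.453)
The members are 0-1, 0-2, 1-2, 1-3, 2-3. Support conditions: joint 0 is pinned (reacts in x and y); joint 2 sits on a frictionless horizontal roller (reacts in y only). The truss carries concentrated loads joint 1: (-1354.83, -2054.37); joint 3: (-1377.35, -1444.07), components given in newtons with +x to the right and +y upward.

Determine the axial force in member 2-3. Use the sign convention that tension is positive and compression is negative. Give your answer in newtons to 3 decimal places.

-2081.899

N=4 nodes, M=5 members, R=3 reactions → 2N=8, M+R=8
member 0 (0-1): L=2.2568, (cx,cy)=(0.7511,0.6602)
member 1 (0-2): L=3.1880, (cx,cy)=(1.0000,0.0000)
member 2 (1-2): L=2.1093, (cx,cy)=(0.7078,-0.7064)
member 3 (1-3): L=3.0052, (cx,cy)=(0.9999,-0.0123)
member 4 (2-3): L=2.0970, (cx,cy)=(0.7210,0.6929)
solve A·x = −loads:
  F[0-1] = -2329.7743 N (compression)
  F[0-2] = -982.3680 N (compression)
  F[1-2] = -732.8916 N (compression)
  F[1-3] = +123.7809 N (tension)
  F[2-3] = -2081.8993 N (compression)
  Rx@0 = +2732.1800 N
  Ry@0 = +1538.1828 N
  Ry@2 = +1960.2572 N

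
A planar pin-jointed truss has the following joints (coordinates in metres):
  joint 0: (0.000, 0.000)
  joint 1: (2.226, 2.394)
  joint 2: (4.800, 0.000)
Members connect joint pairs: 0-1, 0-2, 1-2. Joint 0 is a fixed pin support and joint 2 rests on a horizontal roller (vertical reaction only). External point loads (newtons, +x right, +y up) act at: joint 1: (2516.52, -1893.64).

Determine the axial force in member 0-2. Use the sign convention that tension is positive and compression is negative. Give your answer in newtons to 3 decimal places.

N=3 nodes, M=3 members, R=3 reactions → 2N=6, M+R=6
member 0 (0-1): L=3.2690, (cx,cy)=(0.6809,0.7323)
member 1 (0-2): L=4.8000, (cx,cy)=(1.0000,0.0000)
member 2 (1-2): L=3.5152, (cx,cy)=(0.7322,-0.6810)
solve A·x = −loads:
  F[0-1] = +327.2405 N (tension)
  F[0-2] = +2293.6876 N (tension)
  F[1-2] = -3132.3998 N (compression)
  Rx@0 = -2516.5200 N
  Ry@0 = -239.6499 N
  Ry@2 = +2133.2899 N

2293.688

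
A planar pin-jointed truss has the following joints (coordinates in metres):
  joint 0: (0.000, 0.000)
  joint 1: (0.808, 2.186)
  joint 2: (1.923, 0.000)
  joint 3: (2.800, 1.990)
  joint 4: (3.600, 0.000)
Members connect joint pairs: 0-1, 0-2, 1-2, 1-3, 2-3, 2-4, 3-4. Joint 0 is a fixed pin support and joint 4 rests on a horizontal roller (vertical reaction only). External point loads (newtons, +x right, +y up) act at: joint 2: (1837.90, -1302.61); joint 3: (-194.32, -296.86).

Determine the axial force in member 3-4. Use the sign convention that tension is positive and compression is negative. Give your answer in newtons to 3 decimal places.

N=5 nodes, M=7 members, R=3 reactions → 2N=10, M+R=10
member 0 (0-1): L=2.3305, (cx,cy)=(0.3467,0.9380)
member 1 (0-2): L=1.9230, (cx,cy)=(1.0000,0.0000)
member 2 (1-2): L=2.4539, (cx,cy)=(0.4544,-0.8908)
member 3 (1-3): L=2.0016, (cx,cy)=(0.9952,-0.0979)
member 4 (2-3): L=2.1747, (cx,cy)=(0.4033,0.9151)
member 5 (2-4): L=1.6770, (cx,cy)=(1.0000,0.0000)
member 6 (3-4): L=2.1448, (cx,cy)=(0.3730,-0.9278)
solve A·x = −loads:
  F[0-1] = -831.7735 N (compression)
  F[0-2] = +1931.9554 N (tension)
  F[1-2] = +955.6237 N (tension)
  F[1-3] = -726.0727 N (compression)
  F[2-3] = +493.2135 N (tension)
  F[2-4] = +329.3613 N (tension)
  F[3-4] = -883.0111 N (compression)
  Rx@0 = -1643.5800 N
  Ry@0 = +780.1838 N
  Ry@4 = +819.2862 N

-883.011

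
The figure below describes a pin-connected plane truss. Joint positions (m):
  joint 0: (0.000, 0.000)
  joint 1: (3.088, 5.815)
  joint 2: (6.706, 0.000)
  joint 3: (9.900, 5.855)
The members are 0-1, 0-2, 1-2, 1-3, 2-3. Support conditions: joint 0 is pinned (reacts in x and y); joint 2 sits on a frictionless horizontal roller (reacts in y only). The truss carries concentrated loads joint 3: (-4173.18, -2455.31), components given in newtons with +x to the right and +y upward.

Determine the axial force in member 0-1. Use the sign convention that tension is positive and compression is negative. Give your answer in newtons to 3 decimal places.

-2801.381

N=4 nodes, M=5 members, R=3 reactions → 2N=8, M+R=8
member 0 (0-1): L=6.5841, (cx,cy)=(0.4690,0.8832)
member 1 (0-2): L=6.7060, (cx,cy)=(1.0000,0.0000)
member 2 (1-2): L=6.8487, (cx,cy)=(0.5283,-0.8491)
member 3 (1-3): L=6.8121, (cx,cy)=(1.0000,0.0059)
member 4 (2-3): L=6.6695, (cx,cy)=(0.4789,0.8779)
solve A·x = −loads:
  F[0-1] = -2801.3814 N (compression)
  F[0-2] = -2859.3017 N (compression)
  F[1-2] = +2894.2986 N (tension)
  F[1-3] = -2842.9230 N (compression)
  F[2-3] = -2777.8706 N (compression)
  Rx@0 = +4173.1800 N
  Ry@0 = +2474.1588 N
  Ry@2 = -18.8488 N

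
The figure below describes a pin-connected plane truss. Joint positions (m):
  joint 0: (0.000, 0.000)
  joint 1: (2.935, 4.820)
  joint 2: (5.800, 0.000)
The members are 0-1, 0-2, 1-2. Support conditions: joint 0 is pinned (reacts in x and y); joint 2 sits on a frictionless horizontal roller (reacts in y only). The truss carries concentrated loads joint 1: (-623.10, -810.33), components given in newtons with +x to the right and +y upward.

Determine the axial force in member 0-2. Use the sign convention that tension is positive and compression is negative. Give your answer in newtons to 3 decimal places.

N=3 nodes, M=3 members, R=3 reactions → 2N=6, M+R=6
member 0 (0-1): L=5.6433, (cx,cy)=(0.5201,0.8541)
member 1 (0-2): L=5.8000, (cx,cy)=(1.0000,0.0000)
member 2 (1-2): L=5.6072, (cx,cy)=(0.5110,-0.8596)
solve A·x = −loads:
  F[0-1] = -1074.9077 N (compression)
  F[0-2] = -64.0539 N (compression)
  F[1-2] = +125.3623 N (tension)
  Rx@0 = +623.1000 N
  Ry@0 = +918.0927 N
  Ry@2 = -107.7627 N

-64.054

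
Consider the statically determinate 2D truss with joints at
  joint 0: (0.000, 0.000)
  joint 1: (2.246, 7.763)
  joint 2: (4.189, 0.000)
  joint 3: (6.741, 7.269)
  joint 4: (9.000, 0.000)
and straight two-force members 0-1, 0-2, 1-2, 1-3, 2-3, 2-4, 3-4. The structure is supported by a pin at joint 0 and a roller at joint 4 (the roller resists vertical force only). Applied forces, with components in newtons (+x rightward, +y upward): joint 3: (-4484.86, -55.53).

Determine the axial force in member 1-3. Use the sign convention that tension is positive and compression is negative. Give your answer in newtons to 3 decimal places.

N=5 nodes, M=7 members, R=3 reactions → 2N=10, M+R=10
member 0 (0-1): L=8.0814, (cx,cy)=(0.2779,0.9606)
member 1 (0-2): L=4.1890, (cx,cy)=(1.0000,0.0000)
member 2 (1-2): L=8.0025, (cx,cy)=(0.2428,-0.9701)
member 3 (1-3): L=4.5221, (cx,cy)=(0.9940,-0.1092)
member 4 (2-3): L=7.7040, (cx,cy)=(0.3313,0.9435)
member 5 (2-4): L=4.8110, (cx,cy)=(1.0000,0.0000)
member 6 (3-4): L=7.6119, (cx,cy)=(0.2968,-0.9549)
solve A·x = −loads:
  F[0-1] = -3785.3395 N (compression)
  F[0-2] = -3432.8276 N (compression)
  F[1-2] = +3976.9532 N (tension)
  F[1-3] = -2029.7855 N (compression)
  F[2-3] = -4088.8010 N (compression)
  F[2-4] = -1112.7742 N (compression)
  F[3-4] = +3749.6047 N (tension)
  Rx@0 = +4484.8600 N
  Ry@0 = +3636.2100 N
  Ry@4 = -3580.6800 N

-2029.786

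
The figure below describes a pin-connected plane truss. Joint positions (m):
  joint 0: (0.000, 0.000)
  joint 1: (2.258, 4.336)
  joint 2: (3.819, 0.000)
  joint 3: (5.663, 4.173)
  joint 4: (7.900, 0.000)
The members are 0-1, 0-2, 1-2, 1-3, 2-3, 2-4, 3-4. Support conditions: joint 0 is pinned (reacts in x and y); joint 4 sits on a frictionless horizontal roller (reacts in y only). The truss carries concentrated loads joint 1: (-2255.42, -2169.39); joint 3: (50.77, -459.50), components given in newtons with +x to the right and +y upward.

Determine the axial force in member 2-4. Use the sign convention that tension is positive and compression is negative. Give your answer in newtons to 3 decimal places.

N=5 nodes, M=7 members, R=3 reactions → 2N=10, M+R=10
member 0 (0-1): L=4.8887, (cx,cy)=(0.4619,0.8869)
member 1 (0-2): L=3.8190, (cx,cy)=(1.0000,0.0000)
member 2 (1-2): L=4.6084, (cx,cy)=(0.3387,-0.9409)
member 3 (1-3): L=3.4089, (cx,cy)=(0.9989,-0.0478)
member 4 (2-3): L=4.5623, (cx,cy)=(0.4042,0.9147)
member 5 (2-4): L=4.0810, (cx,cy)=(1.0000,0.0000)
member 6 (3-4): L=4.7348, (cx,cy)=(0.4725,-0.8814)
solve A·x = −loads:
  F[0-1] = -3258.9914 N (compression)
  F[0-2] = -699.3845 N (compression)
  F[1-2] = +741.0604 N (tension)
  F[1-3] = +499.7088 N (tension)
  F[2-3] = -762.2934 N (compression)
  F[2-4] = -140.2595 N (compression)
  F[3-4] = +296.8697 N (tension)
  Rx@0 = +2204.6500 N
  Ry@0 = +2890.5364 N
  Ry@4 = -261.6464 N

-140.260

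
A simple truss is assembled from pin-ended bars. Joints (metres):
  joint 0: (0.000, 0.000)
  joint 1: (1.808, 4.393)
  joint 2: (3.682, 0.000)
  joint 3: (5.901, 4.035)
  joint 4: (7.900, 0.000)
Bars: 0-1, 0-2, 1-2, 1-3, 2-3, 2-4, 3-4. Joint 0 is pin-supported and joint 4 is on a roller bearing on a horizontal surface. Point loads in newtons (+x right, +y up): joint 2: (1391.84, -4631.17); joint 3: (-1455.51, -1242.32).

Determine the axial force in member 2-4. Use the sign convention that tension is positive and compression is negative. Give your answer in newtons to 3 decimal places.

N=5 nodes, M=7 members, R=3 reactions → 2N=10, M+R=10
member 0 (0-1): L=4.7505, (cx,cy)=(0.3806,0.9247)
member 1 (0-2): L=3.6820, (cx,cy)=(1.0000,0.0000)
member 2 (1-2): L=4.7760, (cx,cy)=(0.3924,-0.9198)
member 3 (1-3): L=4.1086, (cx,cy)=(0.9962,-0.0871)
member 4 (2-3): L=4.6049, (cx,cy)=(0.4819,0.8762)
member 5 (2-4): L=4.2180, (cx,cy)=(1.0000,0.0000)
member 6 (3-4): L=4.5030, (cx,cy)=(0.4439,-0.8961)
solve A·x = −loads:
  F[0-1] = -3817.7752 N (compression)
  F[0-2] = +1389.3408 N (tension)
  F[1-2] = +4130.5661 N (tension)
  F[1-3] = -3085.4864 N (compression)
  F[2-3] = +949.3500 N (tension)
  F[2-4] = +1160.7711 N (tension)
  F[3-4] = -2614.7976 N (compression)
  Rx@0 = +63.6700 N
  Ry@0 = +3530.4627 N
  Ry@4 = +2343.0273 N

1160.771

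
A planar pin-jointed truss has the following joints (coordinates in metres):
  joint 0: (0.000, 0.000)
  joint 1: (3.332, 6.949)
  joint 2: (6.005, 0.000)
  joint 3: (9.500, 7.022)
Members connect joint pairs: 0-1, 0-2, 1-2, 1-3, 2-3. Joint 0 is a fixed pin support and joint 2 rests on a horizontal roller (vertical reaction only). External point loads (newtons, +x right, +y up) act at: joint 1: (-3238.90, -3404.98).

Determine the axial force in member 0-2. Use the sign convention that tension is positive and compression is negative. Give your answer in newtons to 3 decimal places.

N=4 nodes, M=5 members, R=3 reactions → 2N=8, M+R=8
member 0 (0-1): L=7.7065, (cx,cy)=(0.4324,0.9017)
member 1 (0-2): L=6.0050, (cx,cy)=(1.0000,0.0000)
member 2 (1-2): L=7.4454, (cx,cy)=(0.3590,-0.9333)
member 3 (1-3): L=6.1684, (cx,cy)=(0.9999,0.0118)
member 4 (2-3): L=7.8437, (cx,cy)=(0.4456,0.8952)
solve A·x = −loads:
  F[0-1] = -5837.5417 N (compression)
  F[0-2] = -714.9816 N (compression)
  F[1-2] = +1991.5085 N (tension)
  F[1-3] = -0.0000 N (compression)
  F[2-3] = +0.0000 N (tension)
  Rx@0 = +3238.9000 N
  Ry@0 = +5263.7182 N
  Ry@2 = -1858.7382 N

-714.982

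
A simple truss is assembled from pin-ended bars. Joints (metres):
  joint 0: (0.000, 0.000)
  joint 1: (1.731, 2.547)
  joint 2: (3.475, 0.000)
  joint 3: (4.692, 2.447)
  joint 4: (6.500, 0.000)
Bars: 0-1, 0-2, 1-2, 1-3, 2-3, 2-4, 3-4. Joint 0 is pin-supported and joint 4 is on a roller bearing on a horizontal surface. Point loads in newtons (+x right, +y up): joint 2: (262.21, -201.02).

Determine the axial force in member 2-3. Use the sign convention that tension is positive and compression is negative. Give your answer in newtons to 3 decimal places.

N=5 nodes, M=7 members, R=3 reactions → 2N=10, M+R=10
member 0 (0-1): L=3.0795, (cx,cy)=(0.5621,0.8271)
member 1 (0-2): L=3.4750, (cx,cy)=(1.0000,0.0000)
member 2 (1-2): L=3.0869, (cx,cy)=(0.5650,-0.8251)
member 3 (1-3): L=2.9627, (cx,cy)=(0.9994,-0.0338)
member 4 (2-3): L=2.7329, (cx,cy)=(0.4453,0.8954)
member 5 (2-4): L=3.0250, (cx,cy)=(1.0000,0.0000)
member 6 (3-4): L=3.0425, (cx,cy)=(0.5943,-0.8043)
solve A·x = −loads:
  F[0-1] = -113.1119 N (compression)
  F[0-2] = +325.7898 N (tension)
  F[1-2] = +118.7289 N (tension)
  F[1-3] = -130.7331 N (compression)
  F[2-3] = +115.0976 N (tension)
  F[2-4] = +79.4045 N (tension)
  F[3-4] = -133.6208 N (compression)
  Rx@0 = -262.2100 N
  Ry@0 = +93.5516 N
  Ry@4 = +107.4684 N

115.098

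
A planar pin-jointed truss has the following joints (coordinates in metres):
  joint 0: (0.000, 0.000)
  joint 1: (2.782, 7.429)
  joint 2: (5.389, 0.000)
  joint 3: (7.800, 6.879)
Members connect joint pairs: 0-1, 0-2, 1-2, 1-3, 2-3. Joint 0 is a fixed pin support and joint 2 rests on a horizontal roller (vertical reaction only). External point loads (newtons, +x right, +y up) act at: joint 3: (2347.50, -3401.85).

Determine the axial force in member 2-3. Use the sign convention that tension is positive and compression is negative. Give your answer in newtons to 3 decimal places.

-3208.830

N=4 nodes, M=5 members, R=3 reactions → 2N=8, M+R=8
member 0 (0-1): L=7.9328, (cx,cy)=(0.3507,0.9365)
member 1 (0-2): L=5.3890, (cx,cy)=(1.0000,0.0000)
member 2 (1-2): L=7.8731, (cx,cy)=(0.3311,-0.9436)
member 3 (1-3): L=5.0481, (cx,cy)=(0.9940,-0.1090)
member 4 (2-3): L=7.2893, (cx,cy)=(0.3308,0.9437)
solve A·x = −loads:
  F[0-1] = +4824.9561 N (tension)
  F[0-2] = +655.4113 N (tension)
  F[1-2] = -5184.6322 N (compression)
  F[1-3] = +3429.2669 N (tension)
  F[2-3] = -3208.8304 N (compression)
  Rx@0 = -2347.5000 N
  Ry@0 = -4518.5216 N
  Ry@2 = +7920.3716 N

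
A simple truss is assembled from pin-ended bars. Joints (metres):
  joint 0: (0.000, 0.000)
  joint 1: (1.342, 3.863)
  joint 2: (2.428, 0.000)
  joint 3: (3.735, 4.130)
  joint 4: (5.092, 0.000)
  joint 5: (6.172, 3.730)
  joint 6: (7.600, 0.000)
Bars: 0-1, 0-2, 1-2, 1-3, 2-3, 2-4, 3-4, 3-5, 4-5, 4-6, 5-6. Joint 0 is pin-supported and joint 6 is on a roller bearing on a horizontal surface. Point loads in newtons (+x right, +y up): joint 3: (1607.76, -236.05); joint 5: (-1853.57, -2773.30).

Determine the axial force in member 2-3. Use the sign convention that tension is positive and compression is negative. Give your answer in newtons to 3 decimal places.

N=7 nodes, M=11 members, R=3 reactions → 2N=14, M+R=14
member 0 (0-1): L=4.0895, (cx,cy)=(0.3282,0.9446)
member 1 (0-2): L=2.4280, (cx,cy)=(1.0000,0.0000)
member 2 (1-2): L=4.0128, (cx,cy)=(0.2706,-0.9627)
member 3 (1-3): L=2.4078, (cx,cy)=(0.9938,0.1109)
member 4 (2-3): L=4.3319, (cx,cy)=(0.3017,0.9534)
member 5 (2-4): L=2.6640, (cx,cy)=(1.0000,0.0000)
member 6 (3-4): L=4.3472, (cx,cy)=(0.3122,-0.9500)
member 7 (3-5): L=2.4696, (cx,cy)=(0.9868,-0.1620)
member 8 (4-5): L=3.8832, (cx,cy)=(0.2781,0.9605)
member 9 (4-6): L=2.5080, (cx,cy)=(1.0000,0.0000)
member 10 (5-6): L=3.9940, (cx,cy)=(0.3575,-0.9339)
solve A·x = −loads:
  F[0-1] = -716.8521 N (compression)
  F[0-2] = -10.5677 N (compression)
  F[1-2] = +655.5762 N (tension)
  F[1-3] = -415.2264 N (compression)
  F[2-3] = -661.9599 N (compression)
  F[2-4] = +366.5802 N (tension)
  F[3-4] = +896.2115 N (tension)
  F[3-5] = -2533.3564 N (compression)
  F[4-5] = -886.4014 N (compression)
  F[4-6] = +892.8620 N (tension)
  F[5-6] = -2497.2664 N (compression)
  Rx@0 = +245.8100 N
  Ry@0 = +677.1543 N
  Ry@6 = +2332.1957 N

-661.960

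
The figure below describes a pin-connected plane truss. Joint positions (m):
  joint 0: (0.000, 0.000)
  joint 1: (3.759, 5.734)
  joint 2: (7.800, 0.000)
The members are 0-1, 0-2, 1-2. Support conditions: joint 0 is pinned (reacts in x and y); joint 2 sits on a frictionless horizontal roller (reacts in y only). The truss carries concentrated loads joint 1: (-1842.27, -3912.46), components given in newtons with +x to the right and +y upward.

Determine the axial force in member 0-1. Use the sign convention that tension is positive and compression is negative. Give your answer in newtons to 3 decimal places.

-4043.064

N=3 nodes, M=3 members, R=3 reactions → 2N=6, M+R=6
member 0 (0-1): L=6.8563, (cx,cy)=(0.5483,0.8363)
member 1 (0-2): L=7.8000, (cx,cy)=(1.0000,0.0000)
member 2 (1-2): L=7.0149, (cx,cy)=(0.5761,-0.8174)
solve A·x = −loads:
  F[0-1] = -4043.0640 N (compression)
  F[0-2] = +374.3599 N (tension)
  F[1-2] = -649.8607 N (compression)
  Rx@0 = +1842.2700 N
  Ry@0 = +3381.2599 N
  Ry@2 = +531.2001 N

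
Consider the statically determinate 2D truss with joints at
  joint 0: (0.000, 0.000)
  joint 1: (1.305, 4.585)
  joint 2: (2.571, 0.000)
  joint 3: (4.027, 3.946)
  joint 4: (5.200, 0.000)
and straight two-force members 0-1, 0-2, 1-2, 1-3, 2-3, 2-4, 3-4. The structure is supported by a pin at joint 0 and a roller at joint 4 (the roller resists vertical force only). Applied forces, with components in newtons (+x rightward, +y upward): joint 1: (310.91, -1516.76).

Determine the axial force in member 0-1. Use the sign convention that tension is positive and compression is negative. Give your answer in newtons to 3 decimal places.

-896.207

N=5 nodes, M=7 members, R=3 reactions → 2N=10, M+R=10
member 0 (0-1): L=4.7671, (cx,cy)=(0.2738,0.9618)
member 1 (0-2): L=2.5710, (cx,cy)=(1.0000,0.0000)
member 2 (1-2): L=4.7566, (cx,cy)=(0.2662,-0.9639)
member 3 (1-3): L=2.7960, (cx,cy)=(0.9735,-0.2285)
member 4 (2-3): L=4.2060, (cx,cy)=(0.3462,0.9382)
member 5 (2-4): L=2.6290, (cx,cy)=(1.0000,0.0000)
member 6 (3-4): L=4.1167, (cx,cy)=(0.2849,-0.9585)
solve A·x = −loads:
  F[0-1] = -896.2073 N (compression)
  F[0-2] = +556.2479 N (tension)
  F[1-2] = -581.5157 N (compression)
  F[1-3] = -412.3870 N (compression)
  F[2-3] = +597.4808 N (tension)
  F[2-4] = +194.6441 N (tension)
  F[3-4] = -683.1052 N (compression)
  Rx@0 = -310.9100 N
  Ry@0 = +861.9727 N
  Ry@4 = +654.7873 N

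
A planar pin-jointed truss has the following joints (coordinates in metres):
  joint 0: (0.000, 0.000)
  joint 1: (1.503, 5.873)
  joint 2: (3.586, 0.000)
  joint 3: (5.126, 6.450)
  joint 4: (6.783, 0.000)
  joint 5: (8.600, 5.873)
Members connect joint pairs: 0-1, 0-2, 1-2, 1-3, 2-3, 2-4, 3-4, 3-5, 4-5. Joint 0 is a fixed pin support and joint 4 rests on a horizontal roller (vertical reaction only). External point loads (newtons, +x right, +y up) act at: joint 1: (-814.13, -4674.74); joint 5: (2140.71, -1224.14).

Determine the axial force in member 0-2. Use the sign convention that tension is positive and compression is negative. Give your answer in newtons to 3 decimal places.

N=6 nodes, M=9 members, R=3 reactions → 2N=12, M+R=12
member 0 (0-1): L=6.0623, (cx,cy)=(0.2479,0.9688)
member 1 (0-2): L=3.5860, (cx,cy)=(1.0000,0.0000)
member 2 (1-2): L=6.2315, (cx,cy)=(0.3343,-0.9425)
member 3 (1-3): L=3.6687, (cx,cy)=(0.9876,0.1573)
member 4 (2-3): L=6.6313, (cx,cy)=(0.2322,0.9727)
member 5 (2-4): L=3.1970, (cx,cy)=(1.0000,0.0000)
member 6 (3-4): L=6.6594, (cx,cy)=(0.2488,-0.9685)
member 7 (3-5): L=3.5216, (cx,cy)=(0.9865,-0.1638)
member 8 (4-5): L=6.1477, (cx,cy)=(0.2956,0.9553)
solve A·x = −loads:
  F[0-1] = -2232.0584 N (compression)
  F[0-2] = +1879.9672 N (tension)
  F[1-2] = -2481.4816 N (compression)
  F[1-3] = +1103.9720 N (tension)
  F[2-3] = +2404.4760 N (tension)
  F[2-4] = +492.0811 N (tension)
  F[3-4] = -3004.8772 N (compression)
  F[3-5] = +2429.1291 N (tension)
  F[4-5] = -864.7703 N (compression)
  Rx@0 = -1326.5800 N
  Ry@0 = +2162.3707 N
  Ry@4 = +3736.5093 N

1879.967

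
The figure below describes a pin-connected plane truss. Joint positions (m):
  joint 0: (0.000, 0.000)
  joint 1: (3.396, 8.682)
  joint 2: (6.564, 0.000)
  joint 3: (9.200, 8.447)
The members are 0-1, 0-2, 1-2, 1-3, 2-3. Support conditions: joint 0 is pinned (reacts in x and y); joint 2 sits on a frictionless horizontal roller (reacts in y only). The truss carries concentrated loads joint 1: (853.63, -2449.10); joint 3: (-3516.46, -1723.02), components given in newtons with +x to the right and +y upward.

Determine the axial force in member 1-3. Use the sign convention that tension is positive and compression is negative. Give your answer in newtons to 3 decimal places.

N=4 nodes, M=5 members, R=3 reactions → 2N=8, M+R=8
member 0 (0-1): L=9.3226, (cx,cy)=(0.3643,0.9313)
member 1 (0-2): L=6.5640, (cx,cy)=(1.0000,0.0000)
member 2 (1-2): L=9.2419, (cx,cy)=(0.3428,-0.9394)
member 3 (1-3): L=5.8088, (cx,cy)=(0.9992,-0.0405)
member 4 (2-3): L=8.8487, (cx,cy)=(0.2979,0.9546)
solve A·x = −loads:
  F[0-1] = -4172.9486 N (compression)
  F[0-2] = -1142.7166 N (compression)
  F[1-2] = +1656.5968 N (tension)
  F[1-3] = -2944.0108 N (compression)
  F[2-3] = -1929.7362 N (compression)
  Rx@0 = +2662.8300 N
  Ry@0 = +3886.2264 N
  Ry@2 = +285.8936 N

-2944.011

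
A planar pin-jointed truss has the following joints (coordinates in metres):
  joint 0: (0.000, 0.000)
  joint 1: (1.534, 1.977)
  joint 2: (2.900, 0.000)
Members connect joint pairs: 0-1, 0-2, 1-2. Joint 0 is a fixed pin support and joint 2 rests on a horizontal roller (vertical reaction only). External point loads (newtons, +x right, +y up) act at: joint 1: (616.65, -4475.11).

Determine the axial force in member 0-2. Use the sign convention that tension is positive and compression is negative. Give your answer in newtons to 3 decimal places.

1926.056

N=3 nodes, M=3 members, R=3 reactions → 2N=6, M+R=6
member 0 (0-1): L=2.5023, (cx,cy)=(0.6130,0.7901)
member 1 (0-2): L=2.9000, (cx,cy)=(1.0000,0.0000)
member 2 (1-2): L=2.4030, (cx,cy)=(0.5685,-0.8227)
solve A·x = −loads:
  F[0-1] = -2135.9670 N (compression)
  F[0-2] = +1926.0559 N (tension)
  F[1-2] = -3388.2451 N (compression)
  Rx@0 = -616.6500 N
  Ry@0 = +1687.5459 N
  Ry@2 = +2787.5641 N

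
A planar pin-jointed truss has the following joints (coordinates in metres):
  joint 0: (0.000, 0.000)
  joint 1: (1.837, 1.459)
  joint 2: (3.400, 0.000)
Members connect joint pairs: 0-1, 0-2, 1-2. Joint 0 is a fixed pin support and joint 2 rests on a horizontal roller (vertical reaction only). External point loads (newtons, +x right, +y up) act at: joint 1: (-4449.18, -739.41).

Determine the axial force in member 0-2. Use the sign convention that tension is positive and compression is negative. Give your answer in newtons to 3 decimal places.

-1617.338

N=3 nodes, M=3 members, R=3 reactions → 2N=6, M+R=6
member 0 (0-1): L=2.3459, (cx,cy)=(0.7831,0.6219)
member 1 (0-2): L=3.4000, (cx,cy)=(1.0000,0.0000)
member 2 (1-2): L=2.1381, (cx,cy)=(0.7310,-0.6824)
solve A·x = −loads:
  F[0-1] = -3616.3414 N (compression)
  F[0-2] = -1617.3384 N (compression)
  F[1-2] = +2212.4752 N (tension)
  Rx@0 = +4449.1800 N
  Ry@0 = +2249.1328 N
  Ry@2 = -1509.7228 N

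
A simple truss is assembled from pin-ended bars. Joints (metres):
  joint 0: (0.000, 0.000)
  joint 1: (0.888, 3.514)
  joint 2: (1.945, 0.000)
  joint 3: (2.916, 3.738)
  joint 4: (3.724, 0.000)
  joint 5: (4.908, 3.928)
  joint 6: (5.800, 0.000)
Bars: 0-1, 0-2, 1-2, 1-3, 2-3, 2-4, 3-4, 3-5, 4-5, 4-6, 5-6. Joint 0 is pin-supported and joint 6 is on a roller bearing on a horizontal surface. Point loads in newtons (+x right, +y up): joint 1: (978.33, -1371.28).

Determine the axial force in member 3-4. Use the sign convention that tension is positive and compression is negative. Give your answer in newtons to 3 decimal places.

-863.842

N=7 nodes, M=11 members, R=3 reactions → 2N=14, M+R=14
member 0 (0-1): L=3.6245, (cx,cy)=(0.2450,0.9695)
member 1 (0-2): L=1.9450, (cx,cy)=(1.0000,0.0000)
member 2 (1-2): L=3.6695, (cx,cy)=(0.2880,-0.9576)
member 3 (1-3): L=2.0403, (cx,cy)=(0.9940,0.1098)
member 4 (2-3): L=3.8621, (cx,cy)=(0.2514,0.9679)
member 5 (2-4): L=1.7790, (cx,cy)=(1.0000,0.0000)
member 6 (3-4): L=3.8243, (cx,cy)=(0.2113,-0.9774)
member 7 (3-5): L=2.0010, (cx,cy)=(0.9955,0.0950)
member 8 (4-5): L=4.1026, (cx,cy)=(0.2886,0.9574)
member 9 (4-6): L=2.0760, (cx,cy)=(1.0000,0.0000)
member 10 (5-6): L=4.0280, (cx,cy)=(0.2214,-0.9752)
solve A·x = −loads:
  F[0-1] = -586.4734 N (compression)
  F[0-2] = +1122.0170 N (tension)
  F[1-2] = -936.5087 N (compression)
  F[1-3] = -857.4407 N (compression)
  F[2-3] = +926.5793 N (tension)
  F[2-4] = +619.2967 N (tension)
  F[3-4] = -863.8425 N (compression)
  F[3-5] = -438.7675 N (compression)
  F[4-5] = +881.8655 N (tension)
  F[4-6] = +182.2788 N (tension)
  F[5-6] = -823.1172 N (compression)
  Rx@0 = -978.3300 N
  Ry@0 = +568.5993 N
  Ry@6 = +802.6807 N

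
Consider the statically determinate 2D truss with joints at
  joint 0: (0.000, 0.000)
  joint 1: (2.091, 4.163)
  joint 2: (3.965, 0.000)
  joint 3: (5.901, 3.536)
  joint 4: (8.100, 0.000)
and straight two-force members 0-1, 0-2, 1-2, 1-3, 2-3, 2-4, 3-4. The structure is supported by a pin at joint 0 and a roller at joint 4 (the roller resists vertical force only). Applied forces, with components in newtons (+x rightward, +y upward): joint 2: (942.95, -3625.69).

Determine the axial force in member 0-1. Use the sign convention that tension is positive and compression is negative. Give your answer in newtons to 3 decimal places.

N=5 nodes, M=7 members, R=3 reactions → 2N=10, M+R=10
member 0 (0-1): L=4.6586, (cx,cy)=(0.4488,0.8936)
member 1 (0-2): L=3.9650, (cx,cy)=(1.0000,0.0000)
member 2 (1-2): L=4.5654, (cx,cy)=(0.4105,-0.9119)
member 3 (1-3): L=3.8612, (cx,cy)=(0.9867,-0.1624)
member 4 (2-3): L=4.0313, (cx,cy)=(0.4802,0.8771)
member 5 (2-4): L=4.1350, (cx,cy)=(1.0000,0.0000)
member 6 (3-4): L=4.1640, (cx,cy)=(0.5281,-0.8492)
solve A·x = −loads:
  F[0-1] = -2071.2529 N (compression)
  F[0-2] = +1872.6199 N (tension)
  F[1-2] = +2373.3823 N (tension)
  F[1-3] = -1929.5120 N (compression)
  F[2-3] = +1666.1932 N (tension)
  F[2-4] = +1103.7274 N (tension)
  F[3-4] = -2090.0050 N (compression)
  Rx@0 = -942.9500 N
  Ry@0 = +1850.8924 N
  Ry@4 = +1774.7976 N

-2071.253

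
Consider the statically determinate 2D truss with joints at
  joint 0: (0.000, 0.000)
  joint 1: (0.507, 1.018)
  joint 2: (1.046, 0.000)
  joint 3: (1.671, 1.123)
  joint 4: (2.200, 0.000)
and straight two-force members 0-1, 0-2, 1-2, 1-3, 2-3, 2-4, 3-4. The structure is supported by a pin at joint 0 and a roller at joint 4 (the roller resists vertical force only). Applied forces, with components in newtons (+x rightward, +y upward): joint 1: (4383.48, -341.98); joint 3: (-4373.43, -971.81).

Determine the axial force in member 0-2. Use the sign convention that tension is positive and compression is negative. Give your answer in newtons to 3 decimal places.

359.136

N=5 nodes, M=7 members, R=3 reactions → 2N=10, M+R=10
member 0 (0-1): L=1.1373, (cx,cy)=(0.4458,0.8951)
member 1 (0-2): L=1.0460, (cx,cy)=(1.0000,0.0000)
member 2 (1-2): L=1.1519, (cx,cy)=(0.4679,-0.8838)
member 3 (1-3): L=1.1687, (cx,cy)=(0.9960,0.0898)
member 4 (2-3): L=1.2852, (cx,cy)=(0.4863,0.8738)
member 5 (2-4): L=1.1540, (cx,cy)=(1.0000,0.0000)
member 6 (3-4): L=1.2414, (cx,cy)=(0.4261,-0.9047)
solve A·x = −loads:
  F[0-1] = -783.0451 N (compression)
  F[0-2] = +359.1363 N (tension)
  F[1-2] = -73.3928 N (compression)
  F[1-3] = -4717.3002 N (compression)
  F[2-3] = +74.2307 N (tension)
  F[2-4] = +288.6951 N (tension)
  F[3-4] = -677.4557 N (compression)
  Rx@0 = -10.0500 N
  Ry@0 = +700.9268 N
  Ry@4 = +612.8632 N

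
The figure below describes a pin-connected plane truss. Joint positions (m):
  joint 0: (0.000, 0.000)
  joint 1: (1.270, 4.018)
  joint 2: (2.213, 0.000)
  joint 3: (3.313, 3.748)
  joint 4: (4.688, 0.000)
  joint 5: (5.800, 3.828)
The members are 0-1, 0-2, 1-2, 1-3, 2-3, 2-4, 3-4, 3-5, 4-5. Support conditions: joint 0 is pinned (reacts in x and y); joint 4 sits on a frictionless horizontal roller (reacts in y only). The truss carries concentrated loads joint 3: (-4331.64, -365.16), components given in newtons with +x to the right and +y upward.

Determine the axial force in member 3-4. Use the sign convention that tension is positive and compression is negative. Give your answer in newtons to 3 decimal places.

3413.910

N=6 nodes, M=9 members, R=3 reactions → 2N=12, M+R=12
member 0 (0-1): L=4.2139, (cx,cy)=(0.3014,0.9535)
member 1 (0-2): L=2.2130, (cx,cy)=(1.0000,0.0000)
member 2 (1-2): L=4.1272, (cx,cy)=(0.2285,-0.9735)
member 3 (1-3): L=2.0608, (cx,cy)=(0.9914,-0.1310)
member 4 (2-3): L=3.9061, (cx,cy)=(0.2816,0.9595)
member 5 (2-4): L=2.4750, (cx,cy)=(1.0000,0.0000)
member 6 (3-4): L=3.9923, (cx,cy)=(0.3444,-0.9388)
member 7 (3-5): L=2.4883, (cx,cy)=(0.9995,0.0322)
member 8 (4-5): L=3.9862, (cx,cy)=(0.2790,0.9603)
solve A·x = −loads:
  F[0-1] = -3744.2922 N (compression)
  F[0-2] = -3203.1806 N (compression)
  F[1-2] = +3942.6813 N (tension)
  F[1-3] = -2046.9503 N (compression)
  F[2-3] = -4000.2846 N (compression)
  F[2-4] = -1175.8072 N (compression)
  F[3-4] = +3413.9101 N (tension)
  F[3-5] = +0.0000 N (tension)
  F[4-5] = -0.0000 N (compression)
  Rx@0 = +4331.6400 N
  Ry@0 = +3570.1966 N
  Ry@4 = -3205.0366 N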